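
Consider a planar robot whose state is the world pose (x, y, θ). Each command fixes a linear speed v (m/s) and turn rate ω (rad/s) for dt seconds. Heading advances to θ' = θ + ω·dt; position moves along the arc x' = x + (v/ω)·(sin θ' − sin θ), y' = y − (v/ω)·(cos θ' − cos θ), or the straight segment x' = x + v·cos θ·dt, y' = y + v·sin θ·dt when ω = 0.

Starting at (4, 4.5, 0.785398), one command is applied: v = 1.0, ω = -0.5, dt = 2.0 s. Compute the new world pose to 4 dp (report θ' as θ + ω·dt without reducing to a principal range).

θ' = 0.7854 + -0.5·2.0 = -0.2146
R = v/ω = 1.0/-0.5 = -2.0000
x' = 4 + -2.0000·(sin -0.2146 − sin 0.7854) = 5.8401
y' = 4.5 − -2.0000·(cos -0.2146 − cos 0.7854) = 5.0399

(5.8401, 5.0399, -0.2146)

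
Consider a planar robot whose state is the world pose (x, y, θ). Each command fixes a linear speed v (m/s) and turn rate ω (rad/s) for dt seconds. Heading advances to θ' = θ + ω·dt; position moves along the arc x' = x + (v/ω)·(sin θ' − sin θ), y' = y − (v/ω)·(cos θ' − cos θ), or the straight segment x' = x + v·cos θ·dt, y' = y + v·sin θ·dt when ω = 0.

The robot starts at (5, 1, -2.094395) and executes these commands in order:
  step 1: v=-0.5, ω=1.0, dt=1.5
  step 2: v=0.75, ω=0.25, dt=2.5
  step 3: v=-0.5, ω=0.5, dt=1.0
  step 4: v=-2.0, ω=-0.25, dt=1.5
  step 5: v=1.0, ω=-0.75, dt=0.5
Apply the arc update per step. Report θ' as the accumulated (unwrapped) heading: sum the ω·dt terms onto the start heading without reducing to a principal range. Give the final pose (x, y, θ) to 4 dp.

step 1: θ'=-0.5944 (R=-0.5000) → pose (4.8470, 1.6642, -0.5944)
step 2: θ'=0.0306 (R=3.0000) → pose (6.6188, 1.1511, 0.0306)
step 3: θ'=0.5306 (R=-1.0000) → pose (6.1434, 1.0141, 0.5306)
step 4: θ'=0.1556 (R=8.0000) → pose (3.3347, 0.0107, 0.1556)
step 5: θ'=-0.2194 (R=-1.3333) → pose (3.8316, -0.0051, -0.2194)

(3.8316, -0.0051, -0.2194)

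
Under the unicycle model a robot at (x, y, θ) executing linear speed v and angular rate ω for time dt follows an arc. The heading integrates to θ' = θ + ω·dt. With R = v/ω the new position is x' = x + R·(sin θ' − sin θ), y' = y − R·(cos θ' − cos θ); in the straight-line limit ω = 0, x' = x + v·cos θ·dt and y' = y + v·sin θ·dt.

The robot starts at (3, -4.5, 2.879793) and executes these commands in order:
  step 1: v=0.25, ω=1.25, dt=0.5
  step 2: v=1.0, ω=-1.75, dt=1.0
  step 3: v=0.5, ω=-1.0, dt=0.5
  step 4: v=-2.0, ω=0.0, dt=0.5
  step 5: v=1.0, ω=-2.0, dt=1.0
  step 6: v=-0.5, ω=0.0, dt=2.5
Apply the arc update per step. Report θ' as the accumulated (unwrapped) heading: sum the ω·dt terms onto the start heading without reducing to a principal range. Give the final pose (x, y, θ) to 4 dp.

(1.7136, -3.7205, -0.7452)

step 1: θ'=3.5048 (R=0.2000) → pose (2.8772, -4.5062, 3.5048)
step 2: θ'=1.7548 (R=-0.5714) → pose (2.1124, -4.0766, 1.7548)
step 3: θ'=1.2548 (R=-0.5000) → pose (2.1287, -3.8298, 1.2548)
step 4: θ'=1.2548 (straight) → pose (1.8179, -4.7802, 1.2548)
step 5: θ'=-0.7452 (R=-0.5000) → pose (2.6322, -4.5682, -0.7452)
step 6: θ'=-0.7452 (straight) → pose (1.7136, -3.7205, -0.7452)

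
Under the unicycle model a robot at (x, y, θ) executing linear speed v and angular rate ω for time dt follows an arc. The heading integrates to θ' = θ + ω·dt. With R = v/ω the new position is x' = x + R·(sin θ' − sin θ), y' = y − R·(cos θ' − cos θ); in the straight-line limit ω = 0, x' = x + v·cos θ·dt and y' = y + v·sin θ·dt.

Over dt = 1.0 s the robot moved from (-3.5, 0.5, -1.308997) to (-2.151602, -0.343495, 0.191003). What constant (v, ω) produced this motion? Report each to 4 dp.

v = 1.7500, ω = 1.5000

Δθ = 0.191003 − -1.308997 = 1.500000
ω = Δθ/dt = 1.500000/1.0 = 1.5000
R = Δx/(sin θ' − sin θ) = 1.1667
v = R·ω = 1.1667·1.5000 = 1.7500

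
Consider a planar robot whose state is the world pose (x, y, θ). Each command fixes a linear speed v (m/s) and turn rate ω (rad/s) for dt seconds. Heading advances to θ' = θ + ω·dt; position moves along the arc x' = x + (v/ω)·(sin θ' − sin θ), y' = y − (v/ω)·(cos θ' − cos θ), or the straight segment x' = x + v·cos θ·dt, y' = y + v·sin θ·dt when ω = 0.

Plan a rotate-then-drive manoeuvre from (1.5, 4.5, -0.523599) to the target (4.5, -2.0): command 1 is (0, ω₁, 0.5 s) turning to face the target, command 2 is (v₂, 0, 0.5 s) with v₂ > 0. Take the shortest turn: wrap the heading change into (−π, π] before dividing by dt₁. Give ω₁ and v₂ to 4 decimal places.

heading to target = atan2(-2−4.5, 4.5−1.5) = -1.1384
Δθ = wrap(-1.1384 − -0.5236) = -0.6148; ω₁ = Δθ/dt₁ = -1.2296
distance = √((4.5−1.5)² + (-2−4.5)²) = 7.1589; v₂ = distance/dt₂ = 14.3178

ω₁ = -1.2296, v₂ = 14.3178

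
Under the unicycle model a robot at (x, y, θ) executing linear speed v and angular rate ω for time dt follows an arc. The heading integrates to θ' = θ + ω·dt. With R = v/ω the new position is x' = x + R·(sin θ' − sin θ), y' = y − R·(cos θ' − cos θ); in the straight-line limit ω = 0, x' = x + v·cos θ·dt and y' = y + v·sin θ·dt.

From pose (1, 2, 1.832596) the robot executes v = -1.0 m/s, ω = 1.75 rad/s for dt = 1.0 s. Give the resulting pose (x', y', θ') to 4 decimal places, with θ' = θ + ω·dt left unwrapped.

θ' = 1.8326 + 1.75·1.0 = 3.5826
R = v/ω = -1.0/1.75 = -0.5714
x' = 1 + -0.5714·(sin 3.5826 − sin 1.8326) = 1.7959
y' = 2 − -0.5714·(cos 3.5826 − cos 1.8326) = 1.6311

(1.7959, 1.6311, 3.5826)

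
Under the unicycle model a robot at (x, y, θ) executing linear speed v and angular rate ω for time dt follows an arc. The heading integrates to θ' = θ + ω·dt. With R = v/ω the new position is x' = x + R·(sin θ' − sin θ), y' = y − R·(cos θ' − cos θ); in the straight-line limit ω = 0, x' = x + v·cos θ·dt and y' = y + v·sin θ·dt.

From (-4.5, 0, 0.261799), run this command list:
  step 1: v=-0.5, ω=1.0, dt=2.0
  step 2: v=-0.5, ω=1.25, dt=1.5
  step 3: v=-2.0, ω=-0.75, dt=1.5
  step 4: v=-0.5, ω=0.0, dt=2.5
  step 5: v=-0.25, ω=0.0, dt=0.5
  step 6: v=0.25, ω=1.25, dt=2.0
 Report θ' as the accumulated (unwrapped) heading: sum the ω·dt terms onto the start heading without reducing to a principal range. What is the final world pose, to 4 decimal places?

step 1: θ'=2.2618 (R=-0.5000) → pose (-4.7559, -0.8016, 2.2618)
step 2: θ'=4.1368 (R=-0.4000) → pose (-4.1121, -0.7644, 4.1368)
step 3: θ'=3.0118 (R=2.6667) → pose (-1.5300, 0.4283, 3.0118)
step 4: θ'=3.0118 (straight) → pose (-0.2905, 0.2665, 3.0118)
step 5: θ'=3.0118 (straight) → pose (-0.1665, 0.2503, 3.0118)
step 6: θ'=5.5118 (R=0.2000) → pose (-0.3318, -0.0914, 5.5118)

(-0.3318, -0.0914, 5.5118)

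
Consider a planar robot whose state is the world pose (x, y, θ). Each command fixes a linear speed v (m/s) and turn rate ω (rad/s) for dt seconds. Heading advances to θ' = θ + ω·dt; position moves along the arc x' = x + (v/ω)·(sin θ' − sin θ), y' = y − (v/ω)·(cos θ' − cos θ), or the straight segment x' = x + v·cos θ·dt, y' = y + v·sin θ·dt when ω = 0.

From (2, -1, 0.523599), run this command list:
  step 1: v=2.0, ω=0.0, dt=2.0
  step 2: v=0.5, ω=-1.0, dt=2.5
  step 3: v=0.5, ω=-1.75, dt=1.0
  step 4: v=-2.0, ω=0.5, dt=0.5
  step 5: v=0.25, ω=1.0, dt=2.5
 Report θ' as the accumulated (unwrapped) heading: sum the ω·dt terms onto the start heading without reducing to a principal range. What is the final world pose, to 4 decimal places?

(6.3578, -0.5745, -0.9764)

step 1: θ'=0.5236 (straight) → pose (5.4641, 1.0000, 0.5236)
step 2: θ'=-1.9764 (R=-0.5000) → pose (6.1735, 0.3697, -1.9764)
step 3: θ'=-3.7264 (R=-0.2857) → pose (5.7533, 0.2442, -3.7264)
step 4: θ'=-3.4764 (R=-4.0000) → pose (6.6471, -0.1984, -3.4764)
step 5: θ'=-0.9764 (R=0.2500) → pose (6.3578, -0.5745, -0.9764)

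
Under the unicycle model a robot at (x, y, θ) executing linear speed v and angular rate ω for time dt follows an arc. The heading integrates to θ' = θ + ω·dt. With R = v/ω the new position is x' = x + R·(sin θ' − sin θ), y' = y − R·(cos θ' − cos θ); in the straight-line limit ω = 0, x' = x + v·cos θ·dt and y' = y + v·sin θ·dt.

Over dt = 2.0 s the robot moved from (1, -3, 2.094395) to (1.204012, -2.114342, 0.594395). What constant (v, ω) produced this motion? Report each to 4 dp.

v = 0.5000, ω = -0.7500

Δθ = 0.594395 − 2.094395 = -1.500000
ω = Δθ/dt = -1.500000/2.0 = -0.7500
R = −Δy/(cos θ' − cos θ) = -0.6667
v = R·ω = -0.6667·-0.7500 = 0.5000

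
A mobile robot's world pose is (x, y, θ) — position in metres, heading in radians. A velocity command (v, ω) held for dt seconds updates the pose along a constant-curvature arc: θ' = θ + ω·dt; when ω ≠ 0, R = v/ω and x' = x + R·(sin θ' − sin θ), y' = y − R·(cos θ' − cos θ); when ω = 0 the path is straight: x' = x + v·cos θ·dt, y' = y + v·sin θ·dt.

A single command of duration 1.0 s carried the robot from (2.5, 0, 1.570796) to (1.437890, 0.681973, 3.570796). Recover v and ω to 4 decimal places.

Δθ = 3.570796 − 1.570796 = 2.000000
ω = Δθ/dt = 2.000000/1.0 = 2.0000
R = Δx/(sin θ' − sin θ) = 0.7500
v = R·ω = 0.7500·2.0000 = 1.5000

v = 1.5000, ω = 2.0000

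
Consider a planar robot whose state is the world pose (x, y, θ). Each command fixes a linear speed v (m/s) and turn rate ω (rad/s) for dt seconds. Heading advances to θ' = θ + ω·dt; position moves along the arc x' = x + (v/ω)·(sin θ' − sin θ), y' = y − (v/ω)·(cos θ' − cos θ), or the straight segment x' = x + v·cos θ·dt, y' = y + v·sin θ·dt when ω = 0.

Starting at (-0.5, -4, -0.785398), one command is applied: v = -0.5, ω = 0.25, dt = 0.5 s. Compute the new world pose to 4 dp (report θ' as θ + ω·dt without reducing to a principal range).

θ' = -0.7854 + 0.25·0.5 = -0.6604
R = v/ω = -0.5/0.25 = -2.0000
x' = -0.5 + -2.0000·(sin -0.6604 − sin -0.7854) = -0.6874
y' = -4 − -2.0000·(cos -0.6604 − cos -0.7854) = -3.8347

(-0.6874, -3.8347, -0.6604)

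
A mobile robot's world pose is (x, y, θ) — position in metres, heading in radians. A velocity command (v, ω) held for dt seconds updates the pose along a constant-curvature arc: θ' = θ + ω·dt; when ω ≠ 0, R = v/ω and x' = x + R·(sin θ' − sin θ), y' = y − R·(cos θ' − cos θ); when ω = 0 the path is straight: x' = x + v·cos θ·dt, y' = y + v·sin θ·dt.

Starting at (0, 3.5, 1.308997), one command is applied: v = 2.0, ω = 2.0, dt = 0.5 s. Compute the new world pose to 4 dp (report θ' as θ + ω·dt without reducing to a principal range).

(-0.2262, 4.4318, 2.3090)

θ' = 1.3090 + 2.0·0.5 = 2.3090
R = v/ω = 2.0/2.0 = 1.0000
x' = 0 + 1.0000·(sin 2.3090 − sin 1.3090) = -0.2262
y' = 3.5 − 1.0000·(cos 2.3090 − cos 1.3090) = 4.4318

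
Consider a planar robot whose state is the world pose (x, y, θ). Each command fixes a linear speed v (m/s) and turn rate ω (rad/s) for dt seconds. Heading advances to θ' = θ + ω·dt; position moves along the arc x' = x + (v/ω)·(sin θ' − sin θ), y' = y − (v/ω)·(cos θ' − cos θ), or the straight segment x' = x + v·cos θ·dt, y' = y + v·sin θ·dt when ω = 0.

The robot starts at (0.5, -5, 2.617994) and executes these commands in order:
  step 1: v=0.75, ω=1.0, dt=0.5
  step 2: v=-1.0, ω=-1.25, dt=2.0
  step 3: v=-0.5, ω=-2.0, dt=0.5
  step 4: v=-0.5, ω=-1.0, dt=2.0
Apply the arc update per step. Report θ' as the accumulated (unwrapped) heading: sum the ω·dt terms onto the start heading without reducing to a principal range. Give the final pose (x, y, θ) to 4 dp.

(0.1914, -5.5532, -2.3820)

step 1: θ'=3.1180 (R=0.7500) → pose (0.1427, -4.8997, 3.1180)
step 2: θ'=0.6180 (R=0.8000) → pose (0.5873, -6.3515, 0.6180)
step 3: θ'=-0.3820 (R=0.2500) → pose (0.3493, -6.3798, -0.3820)
step 4: θ'=-2.3820 (R=0.5000) → pose (0.1914, -5.5532, -2.3820)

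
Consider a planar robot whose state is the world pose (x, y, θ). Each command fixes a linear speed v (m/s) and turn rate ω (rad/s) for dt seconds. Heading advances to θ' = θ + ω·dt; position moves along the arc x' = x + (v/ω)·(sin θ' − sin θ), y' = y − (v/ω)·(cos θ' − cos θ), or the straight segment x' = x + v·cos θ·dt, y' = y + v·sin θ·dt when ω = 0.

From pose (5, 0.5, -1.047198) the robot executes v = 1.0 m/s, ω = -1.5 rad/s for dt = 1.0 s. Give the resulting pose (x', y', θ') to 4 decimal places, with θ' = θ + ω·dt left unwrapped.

θ' = -1.0472 + -1.5·1.0 = -2.5472
R = v/ω = 1.0/-1.5 = -0.6667
x' = 5 + -0.6667·(sin -2.5472 − sin -1.0472) = 4.7960
y' = 0.5 − -0.6667·(cos -2.5472 − cos -1.0472) = -0.3857

(4.7960, -0.3857, -2.5472)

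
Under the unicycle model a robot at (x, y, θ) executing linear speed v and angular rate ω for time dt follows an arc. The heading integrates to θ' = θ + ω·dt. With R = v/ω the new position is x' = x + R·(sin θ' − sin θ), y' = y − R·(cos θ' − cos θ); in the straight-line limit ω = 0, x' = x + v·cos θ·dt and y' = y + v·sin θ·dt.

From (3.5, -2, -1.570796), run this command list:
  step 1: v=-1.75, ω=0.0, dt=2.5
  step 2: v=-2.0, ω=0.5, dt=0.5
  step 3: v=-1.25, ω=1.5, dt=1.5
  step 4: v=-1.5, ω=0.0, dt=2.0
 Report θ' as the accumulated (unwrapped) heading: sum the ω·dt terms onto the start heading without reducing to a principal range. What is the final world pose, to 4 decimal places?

(0.1052, 1.2537, 0.9292)

step 1: θ'=-1.5708 (straight) → pose (3.5000, 2.3750, -1.5708)
step 2: θ'=-1.3208 (R=-4.0000) → pose (3.3756, 3.3646, -1.3208)
step 3: θ'=0.9292 (R=-0.8333) → pose (1.9006, 3.6572, 0.9292)
step 4: θ'=0.9292 (straight) → pose (0.1052, 1.2537, 0.9292)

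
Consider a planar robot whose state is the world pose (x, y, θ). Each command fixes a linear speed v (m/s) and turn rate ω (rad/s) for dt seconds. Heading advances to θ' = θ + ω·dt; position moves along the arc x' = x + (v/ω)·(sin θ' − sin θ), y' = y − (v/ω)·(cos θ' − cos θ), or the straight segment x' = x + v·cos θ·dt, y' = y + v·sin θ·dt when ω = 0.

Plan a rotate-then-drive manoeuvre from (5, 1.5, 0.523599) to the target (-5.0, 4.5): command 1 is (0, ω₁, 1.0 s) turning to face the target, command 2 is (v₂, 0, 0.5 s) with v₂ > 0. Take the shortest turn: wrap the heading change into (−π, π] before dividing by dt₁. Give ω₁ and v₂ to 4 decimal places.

heading to target = atan2(4.5−1.5, -5−5) = 2.8501
Δθ = wrap(2.8501 − 0.5236) = 2.3265; ω₁ = Δθ/dt₁ = 2.3265
distance = √((-5−5)² + (4.5−1.5)²) = 10.4403; v₂ = distance/dt₂ = 20.8806

ω₁ = 2.3265, v₂ = 20.8806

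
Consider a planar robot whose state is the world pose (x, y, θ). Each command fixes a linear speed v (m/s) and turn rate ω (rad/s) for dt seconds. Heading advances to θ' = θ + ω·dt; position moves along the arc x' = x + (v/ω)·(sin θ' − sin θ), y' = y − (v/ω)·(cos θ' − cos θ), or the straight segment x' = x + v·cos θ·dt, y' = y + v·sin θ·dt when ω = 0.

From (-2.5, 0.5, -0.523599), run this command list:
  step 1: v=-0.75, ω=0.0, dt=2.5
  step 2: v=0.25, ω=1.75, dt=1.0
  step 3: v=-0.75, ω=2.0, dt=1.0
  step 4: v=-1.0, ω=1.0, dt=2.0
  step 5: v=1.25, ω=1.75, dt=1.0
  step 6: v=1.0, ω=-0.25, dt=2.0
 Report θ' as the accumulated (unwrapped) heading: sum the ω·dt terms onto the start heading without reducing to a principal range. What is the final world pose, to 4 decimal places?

step 1: θ'=-0.5236 (straight) → pose (-4.1238, 1.4375, -0.5236)
step 2: θ'=1.2264 (R=0.1429) → pose (-3.9179, 1.5130, 1.2264)
step 3: θ'=3.2264 (R=-0.3750) → pose (-3.5332, 1.0127, 3.2264)
step 4: θ'=5.2264 (R=-1.0000) → pose (-2.7471, 2.5008, 5.2264)
step 5: θ'=6.9764 (R=0.7143) → pose (-1.6687, 2.3026, 6.9764)
step 6: θ'=6.4764 (R=-4.0000) → pose (0.1193, 3.1514, 6.4764)

(0.1193, 3.1514, 6.4764)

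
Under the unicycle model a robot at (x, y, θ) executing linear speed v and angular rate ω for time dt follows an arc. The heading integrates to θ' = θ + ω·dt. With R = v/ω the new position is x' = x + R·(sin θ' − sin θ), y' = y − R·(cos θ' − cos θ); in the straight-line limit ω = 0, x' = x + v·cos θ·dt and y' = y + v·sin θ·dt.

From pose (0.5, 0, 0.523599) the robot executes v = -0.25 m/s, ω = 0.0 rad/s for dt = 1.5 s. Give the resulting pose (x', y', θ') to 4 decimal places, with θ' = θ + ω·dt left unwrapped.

(0.1752, -0.1875, 0.5236)

θ' = 0.5236 + 0.0·1.5 = 0.5236
ω = 0 → straight: x' = 0.5 + -0.25·cos(0.5236)·1.5 = 0.1752
y' = 0 + -0.25·sin(0.5236)·1.5 = -0.1875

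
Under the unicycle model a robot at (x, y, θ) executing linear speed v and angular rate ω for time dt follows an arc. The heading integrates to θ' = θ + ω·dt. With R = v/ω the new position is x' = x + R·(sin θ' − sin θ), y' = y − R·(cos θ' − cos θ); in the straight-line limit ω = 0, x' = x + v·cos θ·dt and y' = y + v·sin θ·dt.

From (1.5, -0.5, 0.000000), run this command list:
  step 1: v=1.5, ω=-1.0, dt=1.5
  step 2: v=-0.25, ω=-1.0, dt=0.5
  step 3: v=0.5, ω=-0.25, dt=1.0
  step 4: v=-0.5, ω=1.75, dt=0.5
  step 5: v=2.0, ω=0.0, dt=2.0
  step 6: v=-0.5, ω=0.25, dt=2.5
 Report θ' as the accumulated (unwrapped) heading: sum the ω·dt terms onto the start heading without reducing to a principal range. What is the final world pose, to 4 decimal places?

step 1: θ'=-1.5000 (R=-1.5000) → pose (2.9962, -1.8939, -1.5000)
step 2: θ'=-2.0000 (R=0.2500) → pose (3.0183, -1.7722, -2.0000)
step 3: θ'=-2.2500 (R=-2.0000) → pose (2.7558, -2.1962, -2.2500)
step 4: θ'=-1.3750 (R=-0.2857) → pose (2.8138, -1.9612, -1.3750)
step 5: θ'=-1.3750 (straight) → pose (3.5920, -5.8847, -1.3750)
step 6: θ'=-0.7500 (R=-2.0000) → pose (2.9935, -4.8105, -0.7500)

(2.9935, -4.8105, -0.7500)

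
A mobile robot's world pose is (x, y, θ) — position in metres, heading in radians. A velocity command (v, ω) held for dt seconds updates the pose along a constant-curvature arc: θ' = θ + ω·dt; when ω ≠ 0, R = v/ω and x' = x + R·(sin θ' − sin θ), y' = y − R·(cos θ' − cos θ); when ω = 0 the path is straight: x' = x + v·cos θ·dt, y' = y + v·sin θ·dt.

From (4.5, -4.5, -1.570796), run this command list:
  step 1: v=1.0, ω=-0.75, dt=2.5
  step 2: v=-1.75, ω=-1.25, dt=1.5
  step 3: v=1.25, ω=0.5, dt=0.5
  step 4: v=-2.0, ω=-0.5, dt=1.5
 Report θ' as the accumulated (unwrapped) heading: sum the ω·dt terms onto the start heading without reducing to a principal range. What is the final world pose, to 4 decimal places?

step 1: θ'=-3.4458 (R=-1.3333) → pose (2.7673, -5.7721, -3.4458)
step 2: θ'=-5.3208 (R=1.4000) → pose (3.4967, -7.9080, -5.3208)
step 3: θ'=-5.0708 (R=2.5000) → pose (3.7865, -7.3561, -5.0708)
step 4: θ'=-5.8208 (R=4.0000) → pose (1.8250, -9.5329, -5.8208)

(1.8250, -9.5329, -5.8208)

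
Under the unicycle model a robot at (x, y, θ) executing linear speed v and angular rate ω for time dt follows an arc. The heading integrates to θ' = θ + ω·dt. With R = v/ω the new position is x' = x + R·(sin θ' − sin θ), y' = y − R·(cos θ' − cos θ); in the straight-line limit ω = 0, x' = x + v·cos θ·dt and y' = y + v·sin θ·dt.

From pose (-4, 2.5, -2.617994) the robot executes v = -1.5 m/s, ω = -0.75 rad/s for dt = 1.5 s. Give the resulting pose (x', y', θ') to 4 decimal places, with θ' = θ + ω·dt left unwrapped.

θ' = -2.6180 + -0.75·1.5 = -3.7430
R = v/ω = -1.5/-0.75 = 2.0000
x' = -4 + 2.0000·(sin -3.7430 − sin -2.6180) = -1.8684
y' = 2.5 − 2.0000·(cos -3.7430 − cos -2.6180) = 2.4170

(-1.8684, 2.4170, -3.7430)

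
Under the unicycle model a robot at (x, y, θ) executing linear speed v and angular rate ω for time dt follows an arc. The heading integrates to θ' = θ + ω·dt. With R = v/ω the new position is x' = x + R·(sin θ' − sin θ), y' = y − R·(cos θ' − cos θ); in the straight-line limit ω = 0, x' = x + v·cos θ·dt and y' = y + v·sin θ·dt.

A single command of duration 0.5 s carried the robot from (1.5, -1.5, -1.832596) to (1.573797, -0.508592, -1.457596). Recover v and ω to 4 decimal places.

v = -2.0000, ω = 0.7500

Δθ = -1.457596 − -1.832596 = 0.375000
ω = Δθ/dt = 0.375000/0.5 = 0.7500
R = −Δy/(cos θ' − cos θ) = -2.6667
v = R·ω = -2.6667·0.7500 = -2.0000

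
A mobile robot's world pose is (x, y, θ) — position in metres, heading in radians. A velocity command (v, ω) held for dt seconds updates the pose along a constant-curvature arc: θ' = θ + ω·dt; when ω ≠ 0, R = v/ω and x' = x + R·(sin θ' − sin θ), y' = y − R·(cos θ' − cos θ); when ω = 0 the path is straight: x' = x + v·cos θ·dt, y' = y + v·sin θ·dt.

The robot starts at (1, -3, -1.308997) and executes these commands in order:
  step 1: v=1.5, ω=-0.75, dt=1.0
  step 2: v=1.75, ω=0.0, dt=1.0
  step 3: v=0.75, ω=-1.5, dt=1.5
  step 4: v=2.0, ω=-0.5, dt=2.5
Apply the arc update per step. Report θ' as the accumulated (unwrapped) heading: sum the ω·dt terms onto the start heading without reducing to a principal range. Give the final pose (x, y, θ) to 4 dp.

step 1: θ'=-2.0590 (R=-2.0000) → pose (0.8345, -4.4557, -2.0590)
step 2: θ'=-2.0590 (straight) → pose (0.0137, -6.0013, -2.0590)
step 3: θ'=-4.3090 (R=-0.5000) → pose (-0.8878, -5.9630, -4.3090)
step 4: θ'=-5.5590 (R=-4.0000) → pose (0.1411, -1.3967, -5.5590)

(0.1411, -1.3967, -5.5590)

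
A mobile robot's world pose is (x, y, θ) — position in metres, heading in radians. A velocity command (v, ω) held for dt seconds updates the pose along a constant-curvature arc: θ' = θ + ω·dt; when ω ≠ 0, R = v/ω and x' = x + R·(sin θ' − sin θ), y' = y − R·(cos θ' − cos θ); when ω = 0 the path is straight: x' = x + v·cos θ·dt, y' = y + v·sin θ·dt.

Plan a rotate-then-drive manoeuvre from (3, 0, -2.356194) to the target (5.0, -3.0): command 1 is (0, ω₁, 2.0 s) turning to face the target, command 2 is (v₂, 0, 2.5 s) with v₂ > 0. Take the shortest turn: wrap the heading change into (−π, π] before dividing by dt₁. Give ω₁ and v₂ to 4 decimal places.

ω₁ = 0.6867, v₂ = 1.4422

heading to target = atan2(-3−0, 5−3) = -0.9828
Δθ = wrap(-0.9828 − -2.3562) = 1.3734; ω₁ = Δθ/dt₁ = 0.6867
distance = √((5−3)² + (-3−0)²) = 3.6056; v₂ = distance/dt₂ = 1.4422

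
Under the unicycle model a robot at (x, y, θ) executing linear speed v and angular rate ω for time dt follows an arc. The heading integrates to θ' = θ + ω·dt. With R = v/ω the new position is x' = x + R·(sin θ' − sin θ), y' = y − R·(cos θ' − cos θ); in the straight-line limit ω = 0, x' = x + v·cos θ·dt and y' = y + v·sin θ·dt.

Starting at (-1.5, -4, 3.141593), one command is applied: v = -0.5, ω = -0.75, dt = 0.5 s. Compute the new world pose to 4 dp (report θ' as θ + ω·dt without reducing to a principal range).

(-1.2558, -4.0463, 2.7666)

θ' = 3.1416 + -0.75·0.5 = 2.7666
R = v/ω = -0.5/-0.75 = 0.6667
x' = -1.5 + 0.6667·(sin 2.7666 − sin 3.1416) = -1.2558
y' = -4 − 0.6667·(cos 2.7666 − cos 3.1416) = -4.0463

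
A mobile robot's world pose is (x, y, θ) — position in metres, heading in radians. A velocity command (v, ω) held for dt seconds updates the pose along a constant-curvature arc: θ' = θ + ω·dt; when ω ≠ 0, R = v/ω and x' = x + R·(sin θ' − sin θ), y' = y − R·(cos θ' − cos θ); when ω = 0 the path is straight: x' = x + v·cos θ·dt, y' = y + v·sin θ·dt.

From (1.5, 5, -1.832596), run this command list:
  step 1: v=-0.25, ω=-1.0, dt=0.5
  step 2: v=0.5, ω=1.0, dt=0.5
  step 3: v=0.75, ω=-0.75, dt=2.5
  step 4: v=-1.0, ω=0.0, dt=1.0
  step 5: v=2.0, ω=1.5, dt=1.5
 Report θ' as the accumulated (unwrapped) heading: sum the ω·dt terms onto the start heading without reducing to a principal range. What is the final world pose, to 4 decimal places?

step 1: θ'=-2.3326 (R=0.2500) → pose (1.5606, 5.1079, -2.3326)
step 2: θ'=-1.8326 (R=0.5000) → pose (1.4394, 4.8921, -1.8326)
step 3: θ'=-3.7076 (R=-1.0000) → pose (-0.0628, 4.3069, -3.7076)
step 4: θ'=-3.7076 (straight) → pose (0.7813, 3.7707, -3.7076)
step 5: θ'=-1.4576 (R=1.3333) → pose (-1.2585, 2.4946, -1.4576)

(-1.2585, 2.4946, -1.4576)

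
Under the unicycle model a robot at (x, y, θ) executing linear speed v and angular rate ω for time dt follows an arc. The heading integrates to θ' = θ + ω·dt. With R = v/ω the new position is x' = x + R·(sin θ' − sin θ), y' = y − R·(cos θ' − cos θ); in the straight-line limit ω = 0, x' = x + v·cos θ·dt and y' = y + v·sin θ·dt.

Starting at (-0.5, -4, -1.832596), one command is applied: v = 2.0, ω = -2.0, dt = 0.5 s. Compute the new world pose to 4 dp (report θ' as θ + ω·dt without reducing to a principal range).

θ' = -1.8326 + -2.0·0.5 = -2.8326
R = v/ω = 2.0/-2.0 = -1.0000
x' = -0.5 + -1.0000·(sin -2.8326 − sin -1.8326) = -1.1618
y' = -4 − -1.0000·(cos -2.8326 − cos -1.8326) = -4.6938

(-1.1618, -4.6938, -2.8326)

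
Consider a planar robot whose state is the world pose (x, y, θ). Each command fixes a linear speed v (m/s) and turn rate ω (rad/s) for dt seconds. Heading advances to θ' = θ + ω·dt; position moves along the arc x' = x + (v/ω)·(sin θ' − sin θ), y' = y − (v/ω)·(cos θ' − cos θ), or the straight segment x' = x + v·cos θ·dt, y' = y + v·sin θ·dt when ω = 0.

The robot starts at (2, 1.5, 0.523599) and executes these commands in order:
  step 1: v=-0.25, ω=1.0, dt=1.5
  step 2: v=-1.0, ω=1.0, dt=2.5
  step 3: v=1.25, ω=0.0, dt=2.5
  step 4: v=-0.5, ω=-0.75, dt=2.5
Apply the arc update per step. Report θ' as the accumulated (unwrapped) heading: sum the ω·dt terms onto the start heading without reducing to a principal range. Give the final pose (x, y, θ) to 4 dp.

step 1: θ'=2.0236 (R=-0.2500) → pose (1.9002, 1.1741, 2.0236)
step 2: θ'=4.5236 (R=-1.0000) → pose (3.7817, 1.4239, 4.5236)
step 3: θ'=4.5236 (straight) → pose (3.1952, -1.6455, 4.5236)
step 4: θ'=2.6486 (R=0.6667) → pose (4.1655, -1.1834, 2.6486)

(4.1655, -1.1834, 2.6486)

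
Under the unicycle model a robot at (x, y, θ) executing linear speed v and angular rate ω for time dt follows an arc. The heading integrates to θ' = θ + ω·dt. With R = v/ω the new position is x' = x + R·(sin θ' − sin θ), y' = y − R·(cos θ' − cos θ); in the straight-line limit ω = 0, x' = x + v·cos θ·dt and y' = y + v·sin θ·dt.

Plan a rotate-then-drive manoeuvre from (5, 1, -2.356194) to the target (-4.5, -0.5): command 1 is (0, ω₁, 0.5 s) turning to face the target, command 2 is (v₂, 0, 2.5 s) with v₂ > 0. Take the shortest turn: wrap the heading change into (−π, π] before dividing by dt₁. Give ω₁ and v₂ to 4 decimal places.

heading to target = atan2(-0.5−1, -4.5−5) = -2.9850
Δθ = wrap(-2.9850 − -2.3562) = -0.6288; ω₁ = Δθ/dt₁ = -1.2576
distance = √((-4.5−5)² + (-0.5−1)²) = 9.6177; v₂ = distance/dt₂ = 3.8471

ω₁ = -1.2576, v₂ = 3.8471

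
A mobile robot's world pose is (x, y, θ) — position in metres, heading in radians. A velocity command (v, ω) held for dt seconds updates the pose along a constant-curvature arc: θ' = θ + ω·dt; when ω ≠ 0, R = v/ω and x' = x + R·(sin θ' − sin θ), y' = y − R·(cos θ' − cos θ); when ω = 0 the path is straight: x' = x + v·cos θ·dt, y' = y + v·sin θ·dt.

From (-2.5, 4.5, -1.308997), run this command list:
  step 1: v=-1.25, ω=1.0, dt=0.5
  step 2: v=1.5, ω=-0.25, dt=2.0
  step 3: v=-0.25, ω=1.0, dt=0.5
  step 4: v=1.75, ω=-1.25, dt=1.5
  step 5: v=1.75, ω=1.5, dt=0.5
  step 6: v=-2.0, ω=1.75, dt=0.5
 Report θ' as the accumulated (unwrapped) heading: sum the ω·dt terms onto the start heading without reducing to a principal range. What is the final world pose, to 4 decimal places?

(-2.4511, 0.6700, -1.0590)

step 1: θ'=-0.8090 (R=-1.2500) → pose (-2.8029, 5.0393, -0.8090)
step 2: θ'=-1.3090 (R=-6.0000) → pose (-1.3489, 2.4508, -1.3090)
step 3: θ'=-0.8090 (R=-0.2500) → pose (-1.4095, 2.5587, -0.8090)
step 4: θ'=-2.6840 (R=-1.4000) → pose (-1.8040, 0.3364, -2.6840)
step 5: θ'=-1.9340 (R=1.1667) → pose (-2.3792, -0.2958, -1.9340)
step 6: θ'=-1.0590 (R=-1.1429) → pose (-2.4511, 0.6700, -1.0590)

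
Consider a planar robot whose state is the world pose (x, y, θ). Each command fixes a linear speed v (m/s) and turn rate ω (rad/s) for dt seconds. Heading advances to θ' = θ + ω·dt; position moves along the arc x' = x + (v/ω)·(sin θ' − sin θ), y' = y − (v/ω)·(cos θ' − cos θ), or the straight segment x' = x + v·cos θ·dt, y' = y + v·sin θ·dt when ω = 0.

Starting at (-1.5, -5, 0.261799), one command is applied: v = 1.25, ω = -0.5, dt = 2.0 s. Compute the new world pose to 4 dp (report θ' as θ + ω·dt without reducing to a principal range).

(0.8294, -5.5656, -0.7382)

θ' = 0.2618 + -0.5·2.0 = -0.7382
R = v/ω = 1.25/-0.5 = -2.5000
x' = -1.5 + -2.5000·(sin -0.7382 − sin 0.2618) = 0.8294
y' = -5 − -2.5000·(cos -0.7382 − cos 0.2618) = -5.5656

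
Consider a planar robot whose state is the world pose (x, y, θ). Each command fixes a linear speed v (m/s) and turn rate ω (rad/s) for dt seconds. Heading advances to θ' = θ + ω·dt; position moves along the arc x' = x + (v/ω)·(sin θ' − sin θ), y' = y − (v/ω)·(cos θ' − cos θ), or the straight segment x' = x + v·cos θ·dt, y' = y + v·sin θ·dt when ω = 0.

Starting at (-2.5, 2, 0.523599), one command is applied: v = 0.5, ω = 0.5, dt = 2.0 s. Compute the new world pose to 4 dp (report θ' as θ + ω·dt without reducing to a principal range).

(-2.0011, 2.8188, 1.5236)

θ' = 0.5236 + 0.5·2.0 = 1.5236
R = v/ω = 0.5/0.5 = 1.0000
x' = -2.5 + 1.0000·(sin 1.5236 − sin 0.5236) = -2.0011
y' = 2 − 1.0000·(cos 1.5236 − cos 0.5236) = 2.8188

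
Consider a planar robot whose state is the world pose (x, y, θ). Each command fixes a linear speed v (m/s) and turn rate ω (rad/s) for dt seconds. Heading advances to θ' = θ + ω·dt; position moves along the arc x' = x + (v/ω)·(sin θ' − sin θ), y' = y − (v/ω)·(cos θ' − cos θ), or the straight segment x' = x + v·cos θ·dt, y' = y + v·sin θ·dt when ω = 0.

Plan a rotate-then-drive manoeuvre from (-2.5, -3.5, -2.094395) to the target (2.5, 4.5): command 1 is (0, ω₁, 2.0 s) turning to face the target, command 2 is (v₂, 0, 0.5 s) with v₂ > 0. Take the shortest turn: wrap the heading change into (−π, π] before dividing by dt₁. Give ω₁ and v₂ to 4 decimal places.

ω₁ = 1.5533, v₂ = 18.8680

heading to target = atan2(4.5−-3.5, 2.5−-2.5) = 1.0122
Δθ = wrap(1.0122 − -2.0944) = 3.1066; ω₁ = Δθ/dt₁ = 1.5533
distance = √((2.5−-2.5)² + (4.5−-3.5)²) = 9.4340; v₂ = distance/dt₂ = 18.8680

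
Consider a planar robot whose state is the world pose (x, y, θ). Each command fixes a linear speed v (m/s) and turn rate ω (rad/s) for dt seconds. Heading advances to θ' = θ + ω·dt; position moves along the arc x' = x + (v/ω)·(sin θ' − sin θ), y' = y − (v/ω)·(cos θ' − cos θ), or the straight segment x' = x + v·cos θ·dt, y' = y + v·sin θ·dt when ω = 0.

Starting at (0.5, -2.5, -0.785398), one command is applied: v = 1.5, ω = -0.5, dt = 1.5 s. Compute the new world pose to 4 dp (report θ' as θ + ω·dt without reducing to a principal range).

θ' = -0.7854 + -0.5·1.5 = -1.5354
R = v/ω = 1.5/-0.5 = -3.0000
x' = 0.5 + -3.0000·(sin -1.5354 − sin -0.7854) = 1.3768
y' = -2.5 − -3.0000·(cos -1.5354 − cos -0.7854) = -4.5151

(1.3768, -4.5151, -1.5354)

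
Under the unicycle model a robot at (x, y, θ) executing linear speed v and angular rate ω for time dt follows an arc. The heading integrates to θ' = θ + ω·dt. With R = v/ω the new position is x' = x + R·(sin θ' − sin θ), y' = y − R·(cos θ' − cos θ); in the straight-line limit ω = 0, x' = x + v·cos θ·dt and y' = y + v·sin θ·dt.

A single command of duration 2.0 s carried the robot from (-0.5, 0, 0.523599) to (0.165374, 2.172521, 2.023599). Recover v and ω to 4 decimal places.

Δθ = 2.023599 − 0.523599 = 1.500000
ω = Δθ/dt = 1.500000/2.0 = 0.7500
R = −Δy/(cos θ' − cos θ) = 1.6667
v = R·ω = 1.6667·0.7500 = 1.2500

v = 1.2500, ω = 0.7500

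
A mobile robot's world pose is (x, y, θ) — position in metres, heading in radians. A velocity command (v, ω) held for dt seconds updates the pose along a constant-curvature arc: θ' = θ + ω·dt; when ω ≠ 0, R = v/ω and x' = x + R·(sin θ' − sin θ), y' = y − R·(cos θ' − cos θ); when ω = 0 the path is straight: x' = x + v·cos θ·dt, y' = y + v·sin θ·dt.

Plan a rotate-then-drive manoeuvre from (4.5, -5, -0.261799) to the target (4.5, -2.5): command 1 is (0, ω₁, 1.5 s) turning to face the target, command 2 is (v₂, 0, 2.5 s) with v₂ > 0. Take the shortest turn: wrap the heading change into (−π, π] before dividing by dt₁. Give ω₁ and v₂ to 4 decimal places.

heading to target = atan2(-2.5−-5, 4.5−4.5) = 1.5708
Δθ = wrap(1.5708 − -0.2618) = 1.8326; ω₁ = Δθ/dt₁ = 1.2217
distance = √((4.5−4.5)² + (-2.5−-5)²) = 2.5000; v₂ = distance/dt₂ = 1.0000

ω₁ = 1.2217, v₂ = 1.0000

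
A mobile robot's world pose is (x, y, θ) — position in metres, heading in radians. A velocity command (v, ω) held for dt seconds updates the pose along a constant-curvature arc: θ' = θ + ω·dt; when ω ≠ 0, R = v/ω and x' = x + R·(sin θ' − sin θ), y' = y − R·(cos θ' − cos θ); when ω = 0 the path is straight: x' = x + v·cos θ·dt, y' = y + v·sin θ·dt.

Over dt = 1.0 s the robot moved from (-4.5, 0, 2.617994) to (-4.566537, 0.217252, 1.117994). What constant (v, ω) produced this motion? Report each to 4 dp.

Δθ = 1.117994 − 2.617994 = -1.500000
ω = Δθ/dt = -1.500000/1.0 = -1.5000
R = −Δy/(cos θ' − cos θ) = -0.1667
v = R·ω = -0.1667·-1.5000 = 0.2500

v = 0.2500, ω = -1.5000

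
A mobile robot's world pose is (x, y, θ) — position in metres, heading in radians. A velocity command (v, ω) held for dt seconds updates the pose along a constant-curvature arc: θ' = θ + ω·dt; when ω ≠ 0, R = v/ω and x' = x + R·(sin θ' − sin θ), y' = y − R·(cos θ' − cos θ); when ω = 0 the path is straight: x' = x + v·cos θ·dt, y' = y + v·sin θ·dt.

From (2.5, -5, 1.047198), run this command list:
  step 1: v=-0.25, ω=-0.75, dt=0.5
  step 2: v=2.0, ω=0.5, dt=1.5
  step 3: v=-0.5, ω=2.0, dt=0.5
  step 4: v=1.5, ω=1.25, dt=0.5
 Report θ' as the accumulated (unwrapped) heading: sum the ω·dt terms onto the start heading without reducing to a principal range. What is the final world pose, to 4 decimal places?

(3.2889, -2.4896, 3.0472)

step 1: θ'=0.6722 (R=0.3333) → pose (2.4189, -5.0942, 0.6722)
step 2: θ'=1.4222 (R=4.0000) → pose (3.8840, -2.5565, 1.4222)
step 3: θ'=2.4222 (R=-0.2500) → pose (3.9665, -2.7816, 2.4222)
step 4: θ'=3.0472 (R=1.2000) → pose (3.2889, -2.4896, 3.0472)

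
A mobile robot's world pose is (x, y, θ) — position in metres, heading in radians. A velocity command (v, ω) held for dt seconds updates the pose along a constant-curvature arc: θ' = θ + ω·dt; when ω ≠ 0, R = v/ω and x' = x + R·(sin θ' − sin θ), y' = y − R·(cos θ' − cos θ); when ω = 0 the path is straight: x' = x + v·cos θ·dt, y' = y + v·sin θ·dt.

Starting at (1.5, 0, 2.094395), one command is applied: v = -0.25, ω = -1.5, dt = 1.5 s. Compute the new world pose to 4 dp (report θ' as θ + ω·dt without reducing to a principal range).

(1.3298, -0.2480, -0.1556)

θ' = 2.0944 + -1.5·1.5 = -0.1556
R = v/ω = -0.25/-1.5 = 0.1667
x' = 1.5 + 0.1667·(sin -0.1556 − sin 2.0944) = 1.3298
y' = 0 − 0.1667·(cos -0.1556 − cos 2.0944) = -0.2480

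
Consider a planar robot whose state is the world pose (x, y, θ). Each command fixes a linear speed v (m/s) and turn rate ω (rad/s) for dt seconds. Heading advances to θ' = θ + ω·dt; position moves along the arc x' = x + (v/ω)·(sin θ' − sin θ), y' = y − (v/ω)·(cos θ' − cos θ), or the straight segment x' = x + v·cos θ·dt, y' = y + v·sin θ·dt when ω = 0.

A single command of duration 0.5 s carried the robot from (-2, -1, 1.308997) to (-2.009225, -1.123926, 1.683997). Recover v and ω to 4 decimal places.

Δθ = 1.683997 − 1.308997 = 0.375000
ω = Δθ/dt = 0.375000/0.5 = 0.7500
R = −Δy/(cos θ' − cos θ) = -0.3333
v = R·ω = -0.3333·0.7500 = -0.2500

v = -0.2500, ω = 0.7500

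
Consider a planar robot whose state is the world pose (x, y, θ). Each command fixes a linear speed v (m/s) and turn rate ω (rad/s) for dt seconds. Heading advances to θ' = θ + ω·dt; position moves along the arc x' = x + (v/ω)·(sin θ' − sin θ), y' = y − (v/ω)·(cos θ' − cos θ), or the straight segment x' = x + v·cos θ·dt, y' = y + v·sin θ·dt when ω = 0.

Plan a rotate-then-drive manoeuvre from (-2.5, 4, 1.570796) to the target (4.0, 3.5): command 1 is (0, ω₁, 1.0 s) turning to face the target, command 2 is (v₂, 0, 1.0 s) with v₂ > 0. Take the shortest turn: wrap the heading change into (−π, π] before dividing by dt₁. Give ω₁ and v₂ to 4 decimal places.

heading to target = atan2(3.5−4, 4−-2.5) = -0.0768
Δθ = wrap(-0.0768 − 1.5708) = -1.6476; ω₁ = Δθ/dt₁ = -1.6476
distance = √((4−-2.5)² + (3.5−4)²) = 6.5192; v₂ = distance/dt₂ = 6.5192

ω₁ = -1.6476, v₂ = 6.5192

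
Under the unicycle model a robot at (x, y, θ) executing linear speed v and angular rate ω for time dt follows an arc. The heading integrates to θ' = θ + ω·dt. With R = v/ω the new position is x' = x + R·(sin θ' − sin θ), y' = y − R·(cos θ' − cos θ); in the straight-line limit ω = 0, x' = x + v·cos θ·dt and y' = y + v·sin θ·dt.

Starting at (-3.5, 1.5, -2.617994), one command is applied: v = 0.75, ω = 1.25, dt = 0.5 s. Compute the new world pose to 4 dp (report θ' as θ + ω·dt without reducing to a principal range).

θ' = -2.6180 + 1.25·0.5 = -1.9930
R = v/ω = 0.75/1.25 = 0.6000
x' = -3.5 + 0.6000·(sin -1.9930 − sin -2.6180) = -3.7473
y' = 1.5 − 0.6000·(cos -1.9930 − cos -2.6180) = 1.2262

(-3.7473, 1.2262, -1.9930)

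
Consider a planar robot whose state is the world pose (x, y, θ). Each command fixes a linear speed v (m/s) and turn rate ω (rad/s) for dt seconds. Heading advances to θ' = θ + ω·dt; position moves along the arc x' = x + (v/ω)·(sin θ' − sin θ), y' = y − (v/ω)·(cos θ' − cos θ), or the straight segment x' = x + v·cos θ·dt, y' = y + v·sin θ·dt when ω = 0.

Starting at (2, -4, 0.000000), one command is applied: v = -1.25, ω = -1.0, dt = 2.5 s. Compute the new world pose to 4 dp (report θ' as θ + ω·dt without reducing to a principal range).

(1.2519, -1.7486, -2.5000)

θ' = 0.0000 + -1.0·2.5 = -2.5000
R = v/ω = -1.25/-1.0 = 1.2500
x' = 2 + 1.2500·(sin -2.5000 − sin 0.0000) = 1.2519
y' = -4 − 1.2500·(cos -2.5000 − cos 0.0000) = -1.7486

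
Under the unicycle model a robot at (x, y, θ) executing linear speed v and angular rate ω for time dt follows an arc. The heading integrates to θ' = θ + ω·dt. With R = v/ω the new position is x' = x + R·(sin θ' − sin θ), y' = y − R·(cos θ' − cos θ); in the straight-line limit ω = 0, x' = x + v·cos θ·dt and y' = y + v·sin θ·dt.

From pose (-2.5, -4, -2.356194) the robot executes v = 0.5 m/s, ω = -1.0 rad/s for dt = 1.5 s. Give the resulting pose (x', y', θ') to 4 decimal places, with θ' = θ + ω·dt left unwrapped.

θ' = -2.3562 + -1.0·1.5 = -3.8562
R = v/ω = 0.5/-1.0 = -0.5000
x' = -2.5 + -0.5000·(sin -3.8562 − sin -2.3562) = -3.1812
y' = -4 − -0.5000·(cos -3.8562 − cos -2.3562) = -4.0241

(-3.1812, -4.0241, -3.8562)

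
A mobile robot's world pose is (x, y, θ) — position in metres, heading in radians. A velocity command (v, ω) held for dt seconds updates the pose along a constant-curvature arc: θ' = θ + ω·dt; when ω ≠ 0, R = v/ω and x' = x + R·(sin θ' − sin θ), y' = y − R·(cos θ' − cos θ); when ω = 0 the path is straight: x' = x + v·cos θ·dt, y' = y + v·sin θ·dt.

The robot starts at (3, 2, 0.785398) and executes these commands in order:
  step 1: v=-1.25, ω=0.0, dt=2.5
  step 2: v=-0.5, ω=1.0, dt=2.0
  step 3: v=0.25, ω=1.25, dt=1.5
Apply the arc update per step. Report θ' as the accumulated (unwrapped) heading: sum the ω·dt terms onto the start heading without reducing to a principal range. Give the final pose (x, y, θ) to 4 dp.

step 1: θ'=0.7854 (straight) → pose (0.7903, -0.2097, 0.7854)
step 2: θ'=2.7854 (R=-0.5000) → pose (0.9695, -1.0319, 2.7854)
step 3: θ'=4.6604 (R=0.2000) → pose (0.7000, -1.2089, 4.6604)

(0.7000, -1.2089, 4.6604)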